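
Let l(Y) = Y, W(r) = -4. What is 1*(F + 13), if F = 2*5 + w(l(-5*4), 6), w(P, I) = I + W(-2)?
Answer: 25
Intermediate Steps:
w(P, I) = -4 + I (w(P, I) = I - 4 = -4 + I)
F = 12 (F = 2*5 + (-4 + 6) = 10 + 2 = 12)
1*(F + 13) = 1*(12 + 13) = 1*25 = 25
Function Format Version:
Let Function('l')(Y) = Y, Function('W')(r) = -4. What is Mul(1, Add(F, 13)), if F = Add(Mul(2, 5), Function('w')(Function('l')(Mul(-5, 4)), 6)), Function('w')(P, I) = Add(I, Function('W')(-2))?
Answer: 25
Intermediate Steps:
Function('w')(P, I) = Add(-4, I) (Function('w')(P, I) = Add(I, -4) = Add(-4, I))
F = 12 (F = Add(Mul(2, 5), Add(-4, 6)) = Add(10, 2) = 12)
Mul(1, Add(F, 13)) = Mul(1, Add(12, 13)) = Mul(1, 25) = 25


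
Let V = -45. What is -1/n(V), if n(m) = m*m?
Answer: -1/2025 ≈ -0.00049383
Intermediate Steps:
n(m) = m²
-1/n(V) = -1/((-45)²) = -1/2025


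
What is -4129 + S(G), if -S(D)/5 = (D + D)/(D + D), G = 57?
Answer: -4134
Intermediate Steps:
S(D) = -5 (S(D) = -5*(D + D)/(D + D) = -5*2*D/(2*D) = -5*2*D*1/(2*D) = -5*1 = -5)
-4129 + S(G) = -4129 - 5 = -4134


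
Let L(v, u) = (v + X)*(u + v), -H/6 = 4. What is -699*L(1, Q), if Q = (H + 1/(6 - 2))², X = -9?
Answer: 6319659/2 ≈ 3.1598e+6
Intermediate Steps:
H = -24 (H = -6*4 = -24)
Q = 9025/16 (Q = (-24 + 1/(6 - 2))² = (-24 + 1/4)² = (-24 + ¼)² = (-95/4)² = 9025/16 ≈ 564.06)
L(v, u) = (-9 + v)*(u + v) (L(v, u) = (v - 9)*(u + v) = (-9 + v)*(u + v))
-699*L(1, Q) = -699*(1² - 9*9025/16 - 9*1 + (9025/16)*1) = -699*(1 - 81225/16 - 9 + 9025/16) = -699*(-9041/2) = 6319659/2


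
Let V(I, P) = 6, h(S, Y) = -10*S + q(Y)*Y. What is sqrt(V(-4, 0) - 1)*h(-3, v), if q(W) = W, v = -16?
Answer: 286*sqrt(5) ≈ 639.52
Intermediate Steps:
h(S, Y) = Y**2 - 10*S (h(S, Y) = -10*S + Y*Y = -10*S + Y**2 = Y**2 - 10*S)
sqrt(V(-4, 0) - 1)*h(-3, v) = sqrt(6 - 1)*((-16)**2 - 10*(-3)) = sqrt(5)*(256 + 30) = sqrt(5)*286 = 286*sqrt(5)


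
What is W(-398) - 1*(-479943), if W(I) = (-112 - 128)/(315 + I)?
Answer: 39835509/83 ≈ 4.7995e+5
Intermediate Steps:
W(I) = -240/(315 + I)
W(-398) - 1*(-479943) = -240/(315 - 398) - 1*(-479943) = -240/(-83) + 479943 = -240*(-1/83) + 479943 = 240/83 + 479943 = 39835509/83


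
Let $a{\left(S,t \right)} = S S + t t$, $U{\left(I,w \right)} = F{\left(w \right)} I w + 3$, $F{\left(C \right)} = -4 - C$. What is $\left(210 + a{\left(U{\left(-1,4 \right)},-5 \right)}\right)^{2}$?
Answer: $2131600$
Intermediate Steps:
$U{\left(I,w \right)} = 3 + I w \left(-4 - w\right)$ ($U{\left(I,w \right)} = \left(-4 - w\right) I w + 3 = I \left(-4 - w\right) w + 3 = I w \left(-4 - w\right) + 3 = 3 + I w \left(-4 - w\right)$)
$a{\left(S,t \right)} = S^{2} + t^{2}$
$\left(210 + a{\left(U{\left(-1,4 \right)},-5 \right)}\right)^{2} = \left(210 + \left(\left(3 - \left(-1\right) 4 \left(4 + 4\right)\right)^{2} + \left(-5\right)^{2}\right)\right)^{2} = \left(210 + \left(\left(3 - \left(-1\right) 4 \cdot 8\right)^{2} + 25\right)\right)^{2} = \left(210 + \left(\left(3 + 32\right)^{2} + 25\right)\right)^{2} = \left(210 + \left(35^{2} + 25\right)\right)^{2} = \left(210 + \left(1225 + 25\right)\right)^{2} = \left(210 + 1250\right)^{2} = 1460^{2} = 2131600$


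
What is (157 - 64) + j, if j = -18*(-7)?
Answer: 219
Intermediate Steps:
j = 126
(157 - 64) + j = (157 - 64) + 126 = 93 + 126 = 219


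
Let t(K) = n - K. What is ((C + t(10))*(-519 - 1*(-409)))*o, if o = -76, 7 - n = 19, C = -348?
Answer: -3093200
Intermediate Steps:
n = -12 (n = 7 - 1*19 = 7 - 19 = -12)
t(K) = -12 - K
((C + t(10))*(-519 - 1*(-409)))*o = ((-348 + (-12 - 1*10))*(-519 - 1*(-409)))*(-76) = ((-348 + (-12 - 10))*(-519 + 409))*(-76) = ((-348 - 22)*(-110))*(-76) = -370*(-110)*(-76) = 40700*(-76) = -3093200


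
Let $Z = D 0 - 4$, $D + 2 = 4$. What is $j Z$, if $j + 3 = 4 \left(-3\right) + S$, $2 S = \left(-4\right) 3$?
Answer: $84$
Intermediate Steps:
$D = 2$ ($D = -2 + 4 = 2$)
$S = -6$ ($S = \frac{\left(-4\right) 3}{2} = \frac{1}{2} \left(-12\right) = -6$)
$j = -21$ ($j = -3 + \left(4 \left(-3\right) - 6\right) = -3 - 18 = -21$)
$Z = -4$ ($Z = 2 \cdot 0 - 4 = 0 - 4 = -4$)
$j Z = \left(-21\right) \left(-4\right) = 84$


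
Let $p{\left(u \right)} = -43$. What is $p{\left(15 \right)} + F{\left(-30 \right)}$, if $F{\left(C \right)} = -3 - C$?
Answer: $-16$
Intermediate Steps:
$p{\left(15 \right)} + F{\left(-30 \right)} = -43 - -27 = -43 + \left(-3 + 30\right) = -43 + 27 = -16$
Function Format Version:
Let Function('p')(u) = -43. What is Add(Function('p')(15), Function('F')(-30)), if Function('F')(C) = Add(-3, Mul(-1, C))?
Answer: -16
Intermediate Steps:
Add(Function('p')(15), Function('F')(-30)) = Add(-43, Add(-3, Mul(-1, -30))) = Add(-43, Add(-3, 30)) = Add(-43, 27) = -16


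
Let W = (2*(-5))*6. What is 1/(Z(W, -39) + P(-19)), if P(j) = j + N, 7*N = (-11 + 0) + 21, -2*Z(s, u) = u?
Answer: 14/27 ≈ 0.51852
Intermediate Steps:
W = -60 (W = -10*6 = -60)
Z(s, u) = -u/2
N = 10/7 (N = ((-11 + 0) + 21)/7 = (-11 + 21)/7 = (⅐)*10 = 10/7 ≈ 1.4286)
P(j) = 10/7 + j (P(j) = j + 10/7 = 10/7 + j)
1/(Z(W, -39) + P(-19)) = 1/(-½*(-39) + (10/7 - 19)) = 1/(39/2 - 123/7) = 1/(27/14) = 14/27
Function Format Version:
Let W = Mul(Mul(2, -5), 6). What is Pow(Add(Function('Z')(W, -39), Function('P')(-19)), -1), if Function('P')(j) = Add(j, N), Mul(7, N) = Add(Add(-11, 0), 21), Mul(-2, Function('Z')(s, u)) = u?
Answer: Rational(14, 27) ≈ 0.51852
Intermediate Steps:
W = -60 (W = Mul(-10, 6) = -60)
Function('Z')(s, u) = Mul(Rational(-1, 2), u)
N = Rational(10, 7) (N = Mul(Rational(1, 7), Add(Add(-11, 0), 21)) = Mul(Rational(1, 7), Add(-11, 21)) = Mul(Rational(1, 7), 10) = Rational(10, 7) ≈ 1.4286)
Function('P')(j) = Add(Rational(10, 7), j) (Function('P')(j) = Add(j, Rational(10, 7)) = Add(Rational(10, 7), j))
Pow(Add(Function('Z')(W, -39), Function('P')(-19)), -1) = Pow(Add(Mul(Rational(-1, 2), -39), Add(Rational(10, 7), -19)), -1) = Pow(Add(Rational(39, 2), Rational(-123, 7)), -1) = Pow(Rational(27, 14), -1) = Rational(14, 27)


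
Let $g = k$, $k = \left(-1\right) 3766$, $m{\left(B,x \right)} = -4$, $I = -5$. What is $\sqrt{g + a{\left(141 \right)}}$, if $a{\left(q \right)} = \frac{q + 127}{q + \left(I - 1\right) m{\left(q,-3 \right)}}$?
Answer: $\frac{i \sqrt{102485130}}{165} \approx 61.354 i$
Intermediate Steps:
$a{\left(q \right)} = \frac{127 + q}{24 + q}$ ($a{\left(q \right)} = \frac{q + 127}{q + \left(-5 - 1\right) \left(-4\right)} = \frac{127 + q}{q - -24} = \frac{127 + q}{q + 24} = \frac{127 + q}{24 + q}$)
$k = -3766$
$g = -3766$
$\sqrt{g + a{\left(141 \right)}} = \sqrt{-3766 + \frac{127 + 141}{24 + 141}} = \sqrt{-3766 + \frac{1}{165} \cdot 268} = \sqrt{-3766 + \frac{268}{165}} = \sqrt{- \frac{621122}{165}} = \frac{i \sqrt{102485130}}{165}$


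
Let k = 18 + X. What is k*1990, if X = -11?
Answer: 13930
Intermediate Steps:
k = 7 (k = 18 - 11 = 7)
k*1990 = 7*1990 = 13930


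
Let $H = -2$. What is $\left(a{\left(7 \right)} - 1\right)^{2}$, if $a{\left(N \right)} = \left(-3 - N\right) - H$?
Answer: $81$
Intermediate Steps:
$a{\left(N \right)} = -1 - N$ ($a{\left(N \right)} = \left(-3 - N\right) - -2 = \left(-3 - N\right) + 2 = -1 - N$)
$\left(a{\left(7 \right)} - 1\right)^{2} = \left(\left(-1 - 7\right) - 1\right)^{2} = \left(-8 - 1\right)^{2} = \left(-9\right)^{2} = 81$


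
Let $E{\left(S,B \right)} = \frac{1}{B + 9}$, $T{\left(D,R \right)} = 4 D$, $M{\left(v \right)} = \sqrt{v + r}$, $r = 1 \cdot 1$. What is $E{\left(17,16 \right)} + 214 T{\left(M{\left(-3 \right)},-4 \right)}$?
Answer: $\frac{1}{25} + 856 i \sqrt{2} \approx 0.04 + 1210.6 i$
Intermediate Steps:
$r = 1$
$M{\left(v \right)} = \sqrt{1 + v}$ ($M{\left(v \right)} = \sqrt{v + 1} = \sqrt{1 + v}$)
$E{\left(S,B \right)} = \frac{1}{9 + B}$
$E{\left(17,16 \right)} + 214 T{\left(M{\left(-3 \right)},-4 \right)} = \frac{1}{9 + 16} + 214 \cdot 4 \sqrt{1 - 3} = \frac{1}{25} + 214 \cdot 4 \sqrt{-2} = \frac{1}{25} + 214 \cdot 4 i \sqrt{2} = \frac{1}{25} + 856 i \sqrt{2}$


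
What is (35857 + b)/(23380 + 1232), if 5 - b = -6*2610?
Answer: 8587/4102 ≈ 2.0934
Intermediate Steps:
b = 15665 (b = 5 - (-6)*2610 = 5 - 1*(-15660) = 5 + 15660 = 15665)
(35857 + b)/(23380 + 1232) = (35857 + 15665)/(23380 + 1232) = 51522/24612 = 51522*(1/24612) = 8587/4102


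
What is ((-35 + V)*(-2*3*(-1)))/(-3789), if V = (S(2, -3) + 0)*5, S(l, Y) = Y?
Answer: 100/1263 ≈ 0.079177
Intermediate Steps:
V = -15 (V = (-3 + 0)*5 = -3*5 = -15)
((-35 + V)*(-2*3*(-1)))/(-3789) = ((-35 - 15)*(-2*3*(-1)))/(-3789) = -(-300)*(-1)*(-1/3789) = -50*6*(-1/3789) = -300*(-1/3789) = 100/1263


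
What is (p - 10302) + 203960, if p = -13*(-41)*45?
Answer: 217643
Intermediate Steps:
p = 23985 (p = 533*45 = 23985)
(p - 10302) + 203960 = (23985 - 10302) + 203960 = 13683 + 203960 = 217643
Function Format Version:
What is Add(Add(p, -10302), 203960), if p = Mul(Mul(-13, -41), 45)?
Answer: 217643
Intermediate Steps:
p = 23985 (p = Mul(533, 45) = 23985)
Add(Add(p, -10302), 203960) = Add(Add(23985, -10302), 203960) = Add(13683, 203960) = 217643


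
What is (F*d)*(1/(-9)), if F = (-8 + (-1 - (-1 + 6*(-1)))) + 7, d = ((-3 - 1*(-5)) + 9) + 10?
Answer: -35/3 ≈ -11.667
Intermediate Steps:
d = 21 (d = ((-3 + 5) + 9) + 10 = (2 + 9) + 10 = 11 + 10 = 21)
F = 5 (F = (-8 + (-1 - (-1 - 6))) + 7 = (-8 + (-1 - 1*(-7))) + 7 = (-8 + (-1 + 7)) + 7 = (-8 + 6) + 7 = -2 + 7 = 5)
(F*d)*(1/(-9)) = (5*21)*(1/(-9)) = 105*(1*(-⅑)) = 105*(-⅑) = -35/3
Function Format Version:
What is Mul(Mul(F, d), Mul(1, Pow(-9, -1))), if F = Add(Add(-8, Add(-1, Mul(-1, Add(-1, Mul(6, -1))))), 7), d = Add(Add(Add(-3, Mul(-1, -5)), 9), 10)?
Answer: Rational(-35, 3) ≈ -11.667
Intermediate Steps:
d = 21 (d = Add(Add(Add(-3, 5), 9), 10) = Add(Add(2, 9), 10) = Add(11, 10) = 21)
F = 5 (F = Add(Add(-8, Add(-1, Mul(-1, Add(-1, -6)))), 7) = Add(Add(-8, Add(-1, Mul(-1, -7))), 7) = Add(Add(-8, Add(-1, 7)), 7) = Add(Add(-8, 6), 7) = Add(-2, 7) = 5)
Mul(Mul(F, d), Mul(1, Pow(-9, -1))) = Mul(Mul(5, 21), Mul(1, Pow(-9, -1))) = Mul(105, Mul(1, Rational(-1, 9))) = Mul(105, Rational(-1, 9)) = Rational(-35, 3)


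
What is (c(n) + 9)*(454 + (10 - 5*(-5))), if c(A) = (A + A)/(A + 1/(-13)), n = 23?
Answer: 801960/149 ≈ 5382.3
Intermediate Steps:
c(A) = 2*A/(-1/13 + A) (c(A) = (2*A)/(A - 1/13) = (2*A)/(-1/13 + A) = 2*A/(-1/13 + A))
(c(n) + 9)*(454 + (10 - 5*(-5))) = (26*23/(-1 + 13*23) + 9)*(454 + (10 - 5*(-5))) = (26*23/(-1 + 299) + 9)*(454 + (10 + 25)) = (26*23/298 + 9)*(454 + 35) = (26*23*(1/298) + 9)*489 = (299/149 + 9)*489 = (1640/149)*489 = 801960/149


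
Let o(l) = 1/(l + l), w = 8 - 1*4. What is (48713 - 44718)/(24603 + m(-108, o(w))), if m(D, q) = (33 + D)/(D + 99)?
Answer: 11985/73834 ≈ 0.16232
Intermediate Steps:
w = 4 (w = 8 - 4 = 4)
o(l) = 1/(2*l)
m(D, q) = (33 + D)/(99 + D)
(48713 - 44718)/(24603 + m(-108, o(w))) = (48713 - 44718)/(24603 + (33 - 108)/(99 - 108)) = 3995/(24603 - 75/(-9)) = 3995/(24603 - ⅑*(-75)) = 3995/(24603 + 25/3) = 3995/(73834/3) = 3995*(3/73834) = 11985/73834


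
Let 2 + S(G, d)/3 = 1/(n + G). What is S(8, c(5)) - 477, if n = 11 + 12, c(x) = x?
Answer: -14970/31 ≈ -482.90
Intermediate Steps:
n = 23
S(G, d) = -6 + 3/(23 + G)
S(8, c(5)) - 477 = 3*(-45 - 2*8)/(23 + 8) - 477 = 3*(-45 - 16)/31 - 477 = 3*(1/31)*(-61) - 477 = -183/31 - 477 = -14970/31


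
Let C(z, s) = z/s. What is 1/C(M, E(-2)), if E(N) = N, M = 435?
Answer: -2/435 ≈ -0.0045977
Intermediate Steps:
1/C(M, E(-2)) = 1/(435/(-2)) = 1/(435*(-½)) = 1/(-435/2) = -2/435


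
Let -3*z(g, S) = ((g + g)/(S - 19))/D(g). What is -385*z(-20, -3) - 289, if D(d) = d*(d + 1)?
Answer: -16438/57 ≈ -288.39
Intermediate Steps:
D(d) = d*(1 + d)
z(g, S) = -2/(3*(1 + g)*(-19 + S)) (z(g, S) = -(g + g)/(S - 19)/(3*(g*(1 + g))) = -(2*g)/(-19 + S)*1/(g*(1 + g))/3 = -2*g/(-19 + S)*1/(g*(1 + g))/3 = -2/(3*(1 + g)*(-19 + S)))
-385*z(-20, -3) - 289 = -(-770)/(3*(1 - 20)*(-19 - 3)) - 289 = -(-770)/(3*(-19)*(-22)) - 289 = -(-770)*(-1)*(-1)/(3*19*22) - 289 = -385*(-1/627) - 289 = 35/57 - 289 = -16438/57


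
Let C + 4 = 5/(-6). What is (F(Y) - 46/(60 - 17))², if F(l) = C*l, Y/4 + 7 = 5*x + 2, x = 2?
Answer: 158961664/16641 ≈ 9552.4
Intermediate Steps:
Y = 20 (Y = -28 + 4*(5*2 + 2) = -28 + 4*(10 + 2) = -28 + 4*12 = -28 + 48 = 20)
C = -29/6 (C = -4 + 5/(-6) = -4 + 5*(-⅙) = -4 - ⅚ = -29/6 ≈ -4.8333)
F(l) = -29*l/6
(F(Y) - 46/(60 - 17))² = (-29/6*20 - 46/(60 - 17))² = (-290/3 - 46/43)² = (-12608/129)² = 158961664/16641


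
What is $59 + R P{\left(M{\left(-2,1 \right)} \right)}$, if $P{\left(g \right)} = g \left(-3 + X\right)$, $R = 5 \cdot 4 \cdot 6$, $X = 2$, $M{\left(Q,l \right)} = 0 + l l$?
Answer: $-61$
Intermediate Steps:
$M{\left(Q,l \right)} = l^{2}$ ($M{\left(Q,l \right)} = 0 + l^{2} = l^{2}$)
$R = 120$ ($R = 20 \cdot 6 = 120$)
$P{\left(g \right)} = - g$ ($P{\left(g \right)} = g \left(-3 + 2\right) = g \left(-1\right) = - g$)
$59 + R P{\left(M{\left(-2,1 \right)} \right)} = 59 + 120 \left(- 1^{2}\right) = 59 + 120 \left(\left(-1\right) 1\right) = 59 + 120 \left(-1\right) = 59 - 120 = -61$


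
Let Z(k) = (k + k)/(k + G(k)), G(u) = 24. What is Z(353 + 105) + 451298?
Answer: 108763276/241 ≈ 4.5130e+5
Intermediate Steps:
Z(k) = 2*k/(24 + k) (Z(k) = (k + k)/(k + 24) = (2*k)/(24 + k) = 2*k/(24 + k))
Z(353 + 105) + 451298 = 2*(353 + 105)/(24 + (353 + 105)) + 451298 = 2*458/(24 + 458) + 451298 = 2*458/482 + 451298 = 2*458*(1/482) + 451298 = 458/241 + 451298 = 108763276/241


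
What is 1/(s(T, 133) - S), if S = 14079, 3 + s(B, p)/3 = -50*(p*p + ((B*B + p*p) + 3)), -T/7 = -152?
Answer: -1/175135638 ≈ -5.7099e-9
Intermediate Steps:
T = 1064 (T = -7*(-152) = 1064)
s(B, p) = -459 - 300*p² - 150*B² (s(B, p) = -9 + 3*(-50*(p*p + ((B*B + p*p) + 3))) = -9 + 3*(-50*(p² + ((B² + p²) + 3))) = -9 + 3*(-50*(p² + (3 + B² + p²))) = -9 + 3*(-50*(3 + B² + 2*p²)) = -9 + 3*(-150 - 100*p² - 50*B²) = -9 + (-450 - 300*p² - 150*B²) = -459 - 300*p² - 150*B²)
1/(s(T, 133) - S) = 1/((-459 - 300*133² - 150*1064²) - 1*14079) = 1/((-459 - 300*17689 - 150*1132096) - 14079) = 1/((-459 - 5306700 - 169814400) - 14079) = 1/(-175121559 - 14079) = 1/(-175135638) = -1/175135638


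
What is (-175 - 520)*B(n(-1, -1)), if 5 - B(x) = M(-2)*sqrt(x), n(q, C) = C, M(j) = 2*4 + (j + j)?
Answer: -3475 + 2780*I ≈ -3475.0 + 2780.0*I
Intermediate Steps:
M(j) = 8 + 2*j
B(x) = 5 - 4*sqrt(x) (B(x) = 5 - (8 + 2*(-2))*sqrt(x) = 5 - (8 - 4)*sqrt(x) = 5 - 4*sqrt(x))
(-175 - 520)*B(n(-1, -1)) = (-175 - 520)*(5 - 4*I) = -695*(5 - 4*I) = -3475 + 2780*I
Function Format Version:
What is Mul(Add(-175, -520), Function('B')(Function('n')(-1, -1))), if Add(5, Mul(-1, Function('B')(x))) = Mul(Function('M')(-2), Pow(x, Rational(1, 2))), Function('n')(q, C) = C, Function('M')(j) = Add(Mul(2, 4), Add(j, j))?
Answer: Add(-3475, Mul(2780, I)) ≈ Add(-3475.0, Mul(2780.0, I))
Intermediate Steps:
Function('M')(j) = Add(8, Mul(2, j))
Function('B')(x) = Add(5, Mul(-4, Pow(x, Rational(1, 2)))) (Function('B')(x) = Add(5, Mul(-1, Mul(Add(8, Mul(2, -2)), Pow(x, Rational(1, 2))))) = Add(5, Mul(-1, Mul(Add(8, -4), Pow(x, Rational(1, 2))))) = Add(5, Mul(-1, Mul(4, Pow(x, Rational(1, 2))))) = Add(5, Mul(-4, Pow(x, Rational(1, 2)))))
Mul(Add(-175, -520), Function('B')(Function('n')(-1, -1))) = Mul(Add(-175, -520), Add(5, Mul(-4, Pow(-1, Rational(1, 2))))) = Mul(-695, Add(5, Mul(-4, I))) = Add(-3475, Mul(2780, I))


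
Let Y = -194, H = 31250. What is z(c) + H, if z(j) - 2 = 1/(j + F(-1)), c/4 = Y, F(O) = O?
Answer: 24282803/777 ≈ 31252.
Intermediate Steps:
c = -776 (c = 4*(-194) = -776)
z(j) = 2 + 1/(-1 + j) (z(j) = 2 + 1/(j - 1) = 2 + 1/(-1 + j))
z(c) + H = (-1 + 2*(-776))/(-1 - 776) + 31250 = (-1 - 1552)/(-777) + 31250 = -1/777*(-1553) + 31250 = 1553/777 + 31250 = 24282803/777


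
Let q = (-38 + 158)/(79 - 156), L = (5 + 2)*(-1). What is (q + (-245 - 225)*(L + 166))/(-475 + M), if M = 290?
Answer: 1150866/2849 ≈ 403.95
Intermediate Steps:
L = -7 (L = 7*(-1) = -7)
q = -120/77 (q = 120/(-77) = 120*(-1/77) = -120/77 ≈ -1.5584)
(q + (-245 - 225)*(L + 166))/(-475 + M) = (-120/77 + (-245 - 225)*(-7 + 166))/(-475 + 290) = (-120/77 - 470*159)/(-185) = (-120/77 - 74730)*(-1/185) = -5754330/77*(-1/185) = 1150866/2849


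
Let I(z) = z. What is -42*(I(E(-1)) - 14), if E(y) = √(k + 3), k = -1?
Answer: 588 - 42*√2 ≈ 528.60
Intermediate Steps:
E(y) = √2 (E(y) = √(-1 + 3) = √2)
-42*(I(E(-1)) - 14) = -42*(√2 - 14) = -42*(-14 + √2) = 588 - 42*√2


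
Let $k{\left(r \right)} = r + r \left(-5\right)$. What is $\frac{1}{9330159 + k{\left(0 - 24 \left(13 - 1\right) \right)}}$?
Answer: $\frac{1}{9331311} \approx 1.0717 \cdot 10^{-7}$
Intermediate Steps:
$k{\left(r \right)} = - 4 r$ ($k{\left(r \right)} = r - 5 r = - 4 r$)
$\frac{1}{9330159 + k{\left(0 - 24 \left(13 - 1\right) \right)}} = \frac{1}{9330159 - 4 \left(0 - 24 \left(13 - 1\right)\right)} = \frac{1}{9330159 - 4 \left(0 - 288\right)} = \frac{1}{9330159 - -1152} = \frac{1}{9330159 + 1152} = \frac{1}{9331311}$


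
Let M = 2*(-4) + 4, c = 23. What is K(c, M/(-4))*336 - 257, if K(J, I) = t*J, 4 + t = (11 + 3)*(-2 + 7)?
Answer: 509791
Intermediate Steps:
M = -4 (M = -8 + 4 = -4)
t = 66 (t = -4 + (11 + 3)*(-2 + 7) = -4 + 14*5 = -4 + 70 = 66)
K(J, I) = 66*J
K(c, M/(-4))*336 - 257 = (66*23)*336 - 257 = 1518*336 - 257 = 510048 - 257 = 509791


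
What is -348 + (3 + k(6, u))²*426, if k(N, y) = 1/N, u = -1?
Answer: 23543/6 ≈ 3923.8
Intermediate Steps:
-348 + (3 + k(6, u))²*426 = -348 + (3 + 1/6)²*426 = -348 + (3 + ⅙)²*426 = -348 + (19/6)²*426 = -348 + (361/36)*426 = -348 + 25631/6 = 23543/6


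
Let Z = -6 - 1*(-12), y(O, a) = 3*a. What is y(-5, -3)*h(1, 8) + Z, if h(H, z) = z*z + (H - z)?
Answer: -507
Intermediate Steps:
h(H, z) = H + z**2 - z (h(H, z) = z**2 + (H - z) = H + z**2 - z)
Z = 6 (Z = -6 + 12 = 6)
y(-5, -3)*h(1, 8) + Z = (3*(-3))*(1 + 8**2 - 1*8) + 6 = -9*(1 + 64 - 8) + 6 = -9*57 + 6 = -513 + 6 = -507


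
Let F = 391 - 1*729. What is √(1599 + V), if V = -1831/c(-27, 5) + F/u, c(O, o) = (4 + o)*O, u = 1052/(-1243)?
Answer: √404584002282/14202 ≈ 44.787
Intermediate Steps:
u = -1052/1243 (u = 1052*(-1/1243) = -1052/1243 ≈ -0.84634)
c(O, o) = O*(4 + o)
F = -338 (F = 391 - 729 = -338)
V = 52009387/127818 (V = -1831*(-1/(27*(4 + 5))) - 338/(-1052/1243) = -1831/((-27*9)) - 338*(-1243/1052) = -1831/(-243) + 210067/526 = -1831*(-1/243) + 210067/526 = 1831/243 + 210067/526 = 52009387/127818 ≈ 406.90)
√(1599 + V) = √(1599 + 52009387/127818) = √(256390369/127818) = √404584002282/14202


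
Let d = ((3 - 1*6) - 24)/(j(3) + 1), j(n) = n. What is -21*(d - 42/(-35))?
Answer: 2331/20 ≈ 116.55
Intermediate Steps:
d = -27/4 (d = ((3 - 1*6) - 24)/(3 + 1) = ((3 - 6) - 24)/4 = (-3 - 24)*(¼) = -27*¼ = -27/4 ≈ -6.7500)
-21*(d - 42/(-35)) = -21*(-27/4 - 42/(-35)) = -21*(-27/4 - 42*(-1/35)) = -21*(-27/4 + 6/5) = -21*(-111/20) = 2331/20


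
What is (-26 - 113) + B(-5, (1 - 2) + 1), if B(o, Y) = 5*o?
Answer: -164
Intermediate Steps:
(-26 - 113) + B(-5, (1 - 2) + 1) = (-26 - 113) + 5*(-5) = -139 - 25 = -164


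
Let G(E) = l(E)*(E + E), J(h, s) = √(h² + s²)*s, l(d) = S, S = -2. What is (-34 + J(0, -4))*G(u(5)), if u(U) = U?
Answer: 1000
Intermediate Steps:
l(d) = -2
J(h, s) = s*√(h² + s²)
G(E) = -4*E (G(E) = -2*(E + E) = -4*E)
(-34 + J(0, -4))*G(u(5)) = (-34 - 4*√(0² + (-4)²))*(-4*5) = (-34 - 4*√(0 + 16))*(-20) = (-34 - 4*√16)*(-20) = (-34 - 4*4)*(-20) = (-34 - 16)*(-20) = -50*(-20) = 1000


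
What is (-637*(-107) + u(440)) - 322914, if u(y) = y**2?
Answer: -61155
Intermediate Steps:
(-637*(-107) + u(440)) - 322914 = (-637*(-107) + 440**2) - 322914 = (68159 + 193600) - 322914 = 261759 - 322914 = -61155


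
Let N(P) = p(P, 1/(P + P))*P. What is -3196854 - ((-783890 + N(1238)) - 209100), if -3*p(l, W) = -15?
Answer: -2210054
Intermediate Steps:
p(l, W) = 5 (p(l, W) = -⅓*(-15) = 5)
N(P) = 5*P
-3196854 - ((-783890 + N(1238)) - 209100) = -3196854 - ((-783890 + 5*1238) - 209100) = -3196854 - ((-783890 + 6190) - 209100) = -3196854 - (-777700 - 209100) = -3196854 - 1*(-986800) = -3196854 + 986800 = -2210054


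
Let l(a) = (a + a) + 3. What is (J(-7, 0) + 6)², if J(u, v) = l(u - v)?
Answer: 25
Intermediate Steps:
l(a) = 3 + 2*a (l(a) = 2*a + 3 = 3 + 2*a)
J(u, v) = 3 - 2*v + 2*u (J(u, v) = 3 + 2*(u - v) = 3 + (-2*v + 2*u) = 3 - 2*v + 2*u)
(J(-7, 0) + 6)² = ((3 - 2*0 + 2*(-7)) + 6)² = ((3 + 0 - 14) + 6)² = (-11 + 6)² = (-5)² = 25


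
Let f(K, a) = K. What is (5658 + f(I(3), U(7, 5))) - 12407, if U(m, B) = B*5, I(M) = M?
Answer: -6746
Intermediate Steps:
U(m, B) = 5*B
(5658 + f(I(3), U(7, 5))) - 12407 = (5658 + 3) - 12407 = 5661 - 12407 = -6746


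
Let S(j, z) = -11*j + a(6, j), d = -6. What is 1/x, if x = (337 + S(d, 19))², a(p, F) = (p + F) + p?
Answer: 1/167281 ≈ 5.9780e-6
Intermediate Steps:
a(p, F) = F + 2*p (a(p, F) = (F + p) + p = F + 2*p)
S(j, z) = 12 - 10*j (S(j, z) = -11*j + (j + 2*6) = -11*j + (j + 12) = -11*j + (12 + j) = 12 - 10*j)
x = 167281 (x = (337 + (12 - 10*(-6)))² = (337 + (12 + 60))² = (337 + 72)² = 409² = 167281)
1/x = 1/167281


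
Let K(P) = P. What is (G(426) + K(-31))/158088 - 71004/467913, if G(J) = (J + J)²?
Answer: 109473510899/24657143448 ≈ 4.4398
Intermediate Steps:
G(J) = 4*J² (G(J) = (2*J)² = 4*J²)
(G(426) + K(-31))/158088 - 71004/467913 = (4*426² - 31)/158088 - 71004/467913 = (4*181476 - 31)*(1/158088) - 71004*1/467913 = (725904 - 31)*(1/158088) - 23668/155971 = 725873*(1/158088) - 23668/155971 = 725873/158088 - 23668/155971 = 109473510899/24657143448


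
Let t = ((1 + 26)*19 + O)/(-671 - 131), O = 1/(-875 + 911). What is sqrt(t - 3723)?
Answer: 5*I*sqrt(3448886314)/4812 ≈ 61.022*I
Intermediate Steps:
O = 1/36 ≈ 0.027778
t = -18469/28872 (t = ((1 + 26)*19 + 1/36)/(-671 - 131) = (27*19 + 1/36)/(-802) = (513 + 1/36)*(-1/802) = (18469/36)*(-1/802) = -18469/28872 ≈ -0.63969)
sqrt(t - 3723) = sqrt(-18469/28872 - 3723) = sqrt(-107508925/28872) = 5*I*sqrt(3448886314)/4812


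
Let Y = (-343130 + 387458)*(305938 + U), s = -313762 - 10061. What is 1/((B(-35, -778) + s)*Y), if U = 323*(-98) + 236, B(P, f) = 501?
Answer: -1/3934480379944320 ≈ -2.5416e-16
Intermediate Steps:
s = -323823
U = -31418 (U = -31654 + 236 = -31418)
Y = 12168922560 (Y = (-343130 + 387458)*(305938 - 31418) = 44328*274520 = 12168922560)
1/((B(-35, -778) + s)*Y) = 1/((501 - 323823)*12168922560) = (1/12168922560)/(-323322) = -1/323322*1/12168922560 = -1/3934480379944320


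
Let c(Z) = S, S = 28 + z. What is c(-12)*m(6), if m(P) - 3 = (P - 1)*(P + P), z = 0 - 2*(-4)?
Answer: 2268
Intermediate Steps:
z = 8 (z = 0 + 8 = 8)
m(P) = 3 + 2*P*(-1 + P) (m(P) = 3 + (P - 1)*(P + P) = 3 + (-1 + P)*(2*P) = 3 + 2*P*(-1 + P))
S = 36 (S = 28 + 8 = 36)
c(Z) = 36
c(-12)*m(6) = 36*(3 - 2*6 + 2*6**2) = 36*(3 - 12 + 2*36) = 36*(3 - 12 + 72) = 36*63 = 2268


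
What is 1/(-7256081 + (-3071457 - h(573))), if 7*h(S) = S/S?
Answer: -7/72292767 ≈ -9.6828e-8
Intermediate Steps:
h(S) = 1/7 (h(S) = (S/S)/7 = (1/7)*1 = 1/7)
1/(-7256081 + (-3071457 - h(573))) = 1/(-7256081 + (-3071457 - 1*1/7)) = 1/(-7256081 + (-3071457 - 1/7)) = 1/(-7256081 - 21500200/7) = 1/(-72292767/7) = -7/72292767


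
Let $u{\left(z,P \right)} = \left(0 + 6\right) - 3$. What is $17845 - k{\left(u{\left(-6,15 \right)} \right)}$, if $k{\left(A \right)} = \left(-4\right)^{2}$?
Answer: $17829$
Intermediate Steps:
$u{\left(z,P \right)} = 3$ ($u{\left(z,P \right)} = 6 - 3 = 3$)
$k{\left(A \right)} = 16$
$17845 - k{\left(u{\left(-6,15 \right)} \right)} = 17845 - 16 = 17829$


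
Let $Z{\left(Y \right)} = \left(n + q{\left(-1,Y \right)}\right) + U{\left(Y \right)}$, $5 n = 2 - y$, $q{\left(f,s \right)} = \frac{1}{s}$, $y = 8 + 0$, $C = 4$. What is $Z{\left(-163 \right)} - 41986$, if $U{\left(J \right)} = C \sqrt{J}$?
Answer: $- \frac{34219573}{815} + 4 i \sqrt{163} \approx -41987.0 + 51.069 i$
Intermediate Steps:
$y = 8$
$n = - \frac{6}{5}$ ($n = \frac{2 - 8}{5} = \frac{1}{5} \left(-6\right) = - \frac{6}{5} \approx -1.2$)
$U{\left(J \right)} = 4 \sqrt{J}$
$Z{\left(Y \right)} = - \frac{6}{5} + \frac{1}{Y} + 4 \sqrt{Y}$ ($Z{\left(Y \right)} = \left(- \frac{6}{5} + \frac{1}{Y}\right) + 4 \sqrt{Y} = - \frac{6}{5} + \frac{1}{Y} + 4 \sqrt{Y}$)
$Z{\left(-163 \right)} - 41986 = \left(- \frac{6}{5} + \frac{1}{-163} + 4 \sqrt{-163}\right) - 41986 = \left(- \frac{6}{5} - \frac{1}{163} + 4 i \sqrt{163}\right) - 41986 = \left(- \frac{983}{815} + 4 i \sqrt{163}\right) - 41986 = - \frac{34219573}{815} + 4 i \sqrt{163}$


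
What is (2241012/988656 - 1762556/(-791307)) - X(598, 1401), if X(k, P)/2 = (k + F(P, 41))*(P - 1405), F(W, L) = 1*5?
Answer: 314789817020869/65194201116 ≈ 4828.5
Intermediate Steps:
F(W, L) = 5
X(k, P) = 2*(-1405 + P)*(5 + k) (X(k, P) = 2*((k + 5)*(P - 1405)) = 2*((5 + k)*(-1405 + P)) = 2*((-1405 + P)*(5 + k)) = 2*(-1405 + P)*(5 + k))
(2241012/988656 - 1762556/(-791307)) - X(598, 1401) = (2241012/988656 - 1762556/(-791307)) - (-14050 - 2810*598 + 10*1401 + 2*1401*598) = (2241012*(1/988656) - 1762556*(-1/791307)) - (-14050 - 1680380 + 14010 + 1675596) = (186751/82388 + 1762556/791307) - 1*(-4824) = 292990837285/65194201116 + 4824 = 314789817020869/65194201116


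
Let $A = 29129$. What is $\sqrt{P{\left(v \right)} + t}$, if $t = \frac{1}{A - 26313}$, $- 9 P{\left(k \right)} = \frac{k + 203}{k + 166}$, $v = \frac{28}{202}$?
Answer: $\frac{i \sqrt{664774698885}}{2214960} \approx 0.3681 i$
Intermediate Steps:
$v = \frac{14}{101}$ ($v = 28 \cdot \frac{1}{202} = \frac{14}{101} \approx 0.13861$)
$P{\left(k \right)} = - \frac{203 + k}{9 \left(166 + k\right)}$ ($P{\left(k \right)} = - \frac{\left(k + 203\right) \frac{1}{k + 166}}{9} = - \frac{\left(203 + k\right) \frac{1}{166 + k}}{9} = - \frac{\frac{1}{166 + k} \left(203 + k\right)}{9} = - \frac{203 + k}{9 \left(166 + k\right)}$)
$t = \frac{1}{2816}$ ($t = \frac{1}{29129 - 26313} = \frac{1}{2816} \approx 0.00035511$)
$\sqrt{P{\left(v \right)} + t} = \sqrt{\frac{-203 - \frac{14}{101}}{9 \left(166 + \frac{14}{101}\right)} + \frac{1}{2816}} = \sqrt{\frac{-203 - \frac{14}{101}}{9 \cdot \frac{16780}{101}} + \frac{1}{2816}} = \sqrt{\frac{1}{9} \cdot \frac{101}{16780} \left(- \frac{20517}{101}\right) + \frac{1}{2816}} = \sqrt{- \frac{6839}{50340} + \frac{1}{2816}} = \sqrt{- \frac{4802071}{35439360}} = \frac{i \sqrt{664774698885}}{2214960}$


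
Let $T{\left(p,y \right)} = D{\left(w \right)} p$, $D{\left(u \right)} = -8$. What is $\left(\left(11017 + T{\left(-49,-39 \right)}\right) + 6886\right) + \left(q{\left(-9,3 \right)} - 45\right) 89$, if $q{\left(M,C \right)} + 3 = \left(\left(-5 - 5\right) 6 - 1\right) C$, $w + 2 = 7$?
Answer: $-2264$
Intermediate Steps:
$w = 5$ ($w = -2 + 7 = 5$)
$T{\left(p,y \right)} = - 8 p$
$q{\left(M,C \right)} = -3 - 61 C$ ($q{\left(M,C \right)} = -3 + \left(\left(-5 - 5\right) 6 - 1\right) C = -3 + \left(\left(-10\right) 6 - 1\right) C = -3 + \left(-60 - 1\right) C = -3 - 61 C$)
$\left(\left(11017 + T{\left(-49,-39 \right)}\right) + 6886\right) + \left(q{\left(-9,3 \right)} - 45\right) 89 = \left(\left(11017 - -392\right) + 6886\right) + \left(\left(-3 - 183\right) - 45\right) 89 = \left(\left(11017 + 392\right) + 6886\right) + \left(\left(-3 - 183\right) - 45\right) 89 = \left(11409 + 6886\right) + \left(-186 - 45\right) 89 = 18295 - 20559 = -2264$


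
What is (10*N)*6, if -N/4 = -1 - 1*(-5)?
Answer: -960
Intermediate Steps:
N = -16 (N = -4*(-1 - 1*(-5)) = -4*(-1 + 5) = -4*4 = -16)
(10*N)*6 = (10*(-16))*6 = -160*6 = -960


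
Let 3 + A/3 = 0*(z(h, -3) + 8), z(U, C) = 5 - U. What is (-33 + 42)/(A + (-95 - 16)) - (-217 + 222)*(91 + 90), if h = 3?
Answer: -36203/40 ≈ -905.08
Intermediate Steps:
A = -9 (A = -9 + 3*(0*((5 - 1*3) + 8)) = -9 + 3*(0*((5 - 3) + 8)) = -9 + 3*(0*(2 + 8)) = -9 + 3*(0*10) = -9 + 3*0 = -9 + 0 = -9)
(-33 + 42)/(A + (-95 - 16)) - (-217 + 222)*(91 + 90) = (-33 + 42)/(-9 + (-95 - 16)) - (-217 + 222)*(91 + 90) = 9/(-9 - 111) - 5*181 = 9/(-120) - 1*905 = 9*(-1/120) - 905 = -3/40 - 905 = -36203/40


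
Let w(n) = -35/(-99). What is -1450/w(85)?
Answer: -28710/7 ≈ -4101.4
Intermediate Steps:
w(n) = 35/99 (w(n) = -35*(-1/99) = 35/99)
-1450/w(85) = -1450/35/99 = -1450*99/35 = -28710/7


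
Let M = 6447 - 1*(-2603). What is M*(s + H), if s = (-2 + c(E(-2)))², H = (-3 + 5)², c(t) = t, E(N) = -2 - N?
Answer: 72400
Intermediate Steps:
H = 4 (H = 2² = 4)
M = 9050 (M = 6447 + 2603 = 9050)
s = 4 (s = (-2 + (-2 - 1*(-2)))² = (-2 + (-2 + 2))² = (-2 + 0)² = (-2)² = 4)
M*(s + H) = 9050*(4 + 4) = 9050*8 = 72400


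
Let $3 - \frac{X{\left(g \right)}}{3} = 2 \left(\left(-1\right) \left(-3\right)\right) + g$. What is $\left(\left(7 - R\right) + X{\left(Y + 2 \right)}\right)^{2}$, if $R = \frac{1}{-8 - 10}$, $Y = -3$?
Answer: $\frac{361}{324} \approx 1.1142$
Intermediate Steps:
$R = - \frac{1}{18}$ ($R = \frac{1}{-8 - 10} = \frac{1}{-18} = - \frac{1}{18} \approx -0.055556$)
$X{\left(g \right)} = -9 - 3 g$ ($X{\left(g \right)} = 9 - 3 \left(2 \left(\left(-1\right) \left(-3\right)\right) + g\right) = 9 - 3 \left(2 \cdot 3 + g\right) = 9 - 3 \left(6 + g\right) = 9 - \left(18 + 3 g\right) = -9 - 3 g$)
$\left(\left(7 - R\right) + X{\left(Y + 2 \right)}\right)^{2} = \left(\left(7 - - \frac{1}{18}\right) - \left(9 + 3 \left(-3 + 2\right)\right)\right)^{2} = \left(\left(7 + \frac{1}{18}\right) - 6\right)^{2} = \left(\frac{127}{18} + \left(-9 + 3\right)\right)^{2} = \left(\frac{127}{18} - 6\right)^{2} = \left(\frac{19}{18}\right)^{2} = \frac{361}{324}$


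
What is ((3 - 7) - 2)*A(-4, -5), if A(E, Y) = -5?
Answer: 30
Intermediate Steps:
((3 - 7) - 2)*A(-4, -5) = ((3 - 7) - 2)*(-5) = (-4 - 2)*(-5) = -6*(-5) = 30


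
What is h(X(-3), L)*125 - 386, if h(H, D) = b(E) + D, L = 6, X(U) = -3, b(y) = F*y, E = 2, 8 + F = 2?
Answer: -1136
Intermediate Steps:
F = -6 (F = -8 + 2 = -6)
b(y) = -6*y
h(H, D) = -12 + D (h(H, D) = -6*2 + D = -12 + D)
h(X(-3), L)*125 - 386 = (-12 + 6)*125 - 386 = -6*125 - 386 = -750 - 386 = -1136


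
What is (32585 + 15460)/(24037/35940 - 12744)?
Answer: -1726737300/457995323 ≈ -3.7702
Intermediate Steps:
(32585 + 15460)/(24037/35940 - 12744) = 48045/(24037*(1/35940) - 12744) = 48045/(24037/35940 - 12744) = 48045/(-457995323/35940) = 48045*(-35940/457995323) = -1726737300/457995323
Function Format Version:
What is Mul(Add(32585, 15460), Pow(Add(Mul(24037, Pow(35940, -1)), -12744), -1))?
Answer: Rational(-1726737300, 457995323) ≈ -3.7702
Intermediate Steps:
Mul(Add(32585, 15460), Pow(Add(Mul(24037, Pow(35940, -1)), -12744), -1)) = Mul(48045, Pow(Add(Mul(24037, Rational(1, 35940)), -12744), -1)) = Mul(48045, Pow(Add(Rational(24037, 35940), -12744), -1)) = Mul(48045, Pow(Rational(-457995323, 35940), -1)) = Mul(48045, Rational(-35940, 457995323)) = Rational(-1726737300, 457995323)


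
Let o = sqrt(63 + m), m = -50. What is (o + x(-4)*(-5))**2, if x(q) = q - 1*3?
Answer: (35 + sqrt(13))**2 ≈ 1490.4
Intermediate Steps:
x(q) = -3 + q (x(q) = q - 3 = -3 + q)
o = sqrt(13) (o = sqrt(63 - 50) = sqrt(13) ≈ 3.6056)
(o + x(-4)*(-5))**2 = (sqrt(13) + (-3 - 4)*(-5))**2 = (sqrt(13) - 7*(-5))**2 = (sqrt(13) + 35)**2 = (35 + sqrt(13))**2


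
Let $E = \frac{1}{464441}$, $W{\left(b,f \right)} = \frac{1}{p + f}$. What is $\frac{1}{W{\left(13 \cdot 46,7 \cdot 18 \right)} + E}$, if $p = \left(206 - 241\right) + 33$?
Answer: $\frac{57590684}{464565} \approx 123.97$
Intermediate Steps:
$p = -2$ ($p = -35 + 33 = -2$)
$W{\left(b,f \right)} = \frac{1}{-2 + f}$
$E = \frac{1}{464441} \approx 2.1531 \cdot 10^{-6}$
$\frac{1}{W{\left(13 \cdot 46,7 \cdot 18 \right)} + E} = \frac{1}{\frac{1}{-2 + 7 \cdot 18} + \frac{1}{464441}} = \frac{1}{\frac{1}{-2 + 126} + \frac{1}{464441}} = \frac{1}{\frac{1}{124} + \frac{1}{464441}} = \frac{1}{\frac{464565}{57590684}} = \frac{57590684}{464565}$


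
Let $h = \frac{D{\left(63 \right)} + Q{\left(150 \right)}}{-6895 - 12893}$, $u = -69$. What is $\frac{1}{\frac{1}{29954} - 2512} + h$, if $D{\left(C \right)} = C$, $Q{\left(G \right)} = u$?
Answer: $- \frac{23543845}{248156186206} \approx -9.4875 \cdot 10^{-5}$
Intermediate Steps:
$Q{\left(G \right)} = -69$
$h = \frac{1}{3298}$ ($h = \frac{63 - 69}{-6895 - 12893} = - \frac{6}{-19788} = \left(-6\right) \left(- \frac{1}{19788}\right) = \frac{1}{3298} \approx 0.00030321$)
$\frac{1}{\frac{1}{29954} - 2512} + h = \frac{1}{\frac{1}{29954} - 2512} + \frac{1}{3298} = \frac{1}{- \frac{75244447}{29954}} + \frac{1}{3298} = - \frac{29954}{75244447} + \frac{1}{3298} = - \frac{23543845}{248156186206}$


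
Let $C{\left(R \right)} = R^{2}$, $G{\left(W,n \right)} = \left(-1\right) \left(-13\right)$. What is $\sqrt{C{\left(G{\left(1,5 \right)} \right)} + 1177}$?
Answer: $\sqrt{1346} \approx 36.688$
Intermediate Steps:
$G{\left(W,n \right)} = 13$
$\sqrt{C{\left(G{\left(1,5 \right)} \right)} + 1177} = \sqrt{13^{2} + 1177} = \sqrt{169 + 1177} = \sqrt{1346}$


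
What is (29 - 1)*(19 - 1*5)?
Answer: 392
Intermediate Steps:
(29 - 1)*(19 - 1*5) = 28*(19 - 5) = 28*14 = 392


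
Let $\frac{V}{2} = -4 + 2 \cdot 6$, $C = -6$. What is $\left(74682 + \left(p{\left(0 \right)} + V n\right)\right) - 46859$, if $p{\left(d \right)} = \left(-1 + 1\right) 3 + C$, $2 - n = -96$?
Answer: $29385$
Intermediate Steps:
$n = 98$ ($n = 2 - -96 = 2 + 96 = 98$)
$V = 16$ ($V = 2 \left(-4 + 2 \cdot 6\right) = 2 \left(-4 + 12\right) = 2 \cdot 8 = 16$)
$p{\left(d \right)} = -6$ ($p{\left(d \right)} = \left(-1 + 1\right) 3 - 6 = 0 \cdot 3 - 6 = 0 - 6 = -6$)
$\left(74682 + \left(p{\left(0 \right)} + V n\right)\right) - 46859 = \left(74682 + \left(-6 + 16 \cdot 98\right)\right) - 46859 = \left(74682 + \left(-6 + 1568\right)\right) - 46859 = \left(74682 + 1562\right) - 46859 = 76244 - 46859 = 29385$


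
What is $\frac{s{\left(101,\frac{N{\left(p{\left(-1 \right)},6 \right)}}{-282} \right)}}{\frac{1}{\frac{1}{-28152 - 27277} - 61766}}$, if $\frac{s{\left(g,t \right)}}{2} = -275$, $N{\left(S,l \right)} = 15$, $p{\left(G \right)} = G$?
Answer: $\frac{171181380750}{5039} \approx 3.3971 \cdot 10^{7}$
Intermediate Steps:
$s{\left(g,t \right)} = -550$ ($s{\left(g,t \right)} = 2 \left(-275\right) = -550$)
$\frac{s{\left(101,\frac{N{\left(p{\left(-1 \right)},6 \right)}}{-282} \right)}}{\frac{1}{\frac{1}{-28152 - 27277} - 61766}} = - \frac{550}{\frac{1}{\frac{1}{-28152 - 27277} - 61766}} = - \frac{550}{\frac{1}{\frac{1}{-55429} - 61766}} = - \frac{550}{\frac{1}{- \frac{1}{55429} - 61766}} = - \frac{550}{\frac{1}{- \frac{3423627615}{55429}}} = - \frac{550}{- \frac{55429}{3423627615}} = \left(-550\right) \left(- \frac{3423627615}{55429}\right) = \frac{171181380750}{5039}$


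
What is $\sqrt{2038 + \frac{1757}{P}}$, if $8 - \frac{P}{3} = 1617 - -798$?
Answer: $\frac{\sqrt{106254422661}}{7221} \approx 45.142$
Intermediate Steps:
$P = -7221$ ($P = 24 - 3 \left(1617 - -798\right) = 24 - 3 \left(1617 + 798\right) = 24 - 7245 = -7221$)
$\sqrt{2038 + \frac{1757}{P}} = \sqrt{2038 + \frac{1757}{-7221}} = \sqrt{2038 + 1757 \left(- \frac{1}{7221}\right)} = \sqrt{2038 - \frac{1757}{7221}} = \sqrt{\frac{14714641}{7221}} = \frac{\sqrt{106254422661}}{7221}$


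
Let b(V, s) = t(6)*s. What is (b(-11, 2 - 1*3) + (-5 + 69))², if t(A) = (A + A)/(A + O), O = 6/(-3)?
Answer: 3721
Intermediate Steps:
O = -2 (O = 6*(-⅓) = -2)
t(A) = 2*A/(-2 + A) (t(A) = (A + A)/(A - 2) = (2*A)/(-2 + A) = 2*A/(-2 + A))
b(V, s) = 3*s (b(V, s) = (2*6/(-2 + 6))*s = (2*6/4)*s = (2*6*(¼))*s = 3*s)
(b(-11, 2 - 1*3) + (-5 + 69))² = (3*(2 - 1*3) + (-5 + 69))² = (3*(2 - 3) + 64)² = (3*(-1) + 64)² = (-3 + 64)² = 61² = 3721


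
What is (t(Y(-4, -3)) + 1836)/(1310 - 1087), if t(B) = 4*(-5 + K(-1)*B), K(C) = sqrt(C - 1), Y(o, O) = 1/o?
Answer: 1816/223 - I*sqrt(2)/223 ≈ 8.1435 - 0.0063418*I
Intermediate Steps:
K(C) = sqrt(-1 + C)
t(B) = -20 + 4*I*B*sqrt(2) (t(B) = 4*(-5 + sqrt(-1 - 1)*B) = 4*(-5 + sqrt(-2)*B) = 4*(-5 + (I*sqrt(2))*B) = 4*(-5 + I*B*sqrt(2)) = -20 + 4*I*B*sqrt(2))
(t(Y(-4, -3)) + 1836)/(1310 - 1087) = ((-20 + 4*I*sqrt(2)/(-4)) + 1836)/(1310 - 1087) = ((-20 + 4*I*(-1/4)*sqrt(2)) + 1836)/223 = ((-20 - I*sqrt(2)) + 1836)*(1/223) = (1816 - I*sqrt(2))*(1/223) = 1816/223 - I*sqrt(2)/223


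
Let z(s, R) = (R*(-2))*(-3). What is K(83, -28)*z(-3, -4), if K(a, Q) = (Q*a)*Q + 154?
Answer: -1565424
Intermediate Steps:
K(a, Q) = 154 + a*Q**2 (K(a, Q) = a*Q**2 + 154 = 154 + a*Q**2)
z(s, R) = 6*R (z(s, R) = -2*R*(-3) = 6*R)
K(83, -28)*z(-3, -4) = (154 + 83*(-28)**2)*(6*(-4)) = (154 + 83*784)*(-24) = (154 + 65072)*(-24) = 65226*(-24) = -1565424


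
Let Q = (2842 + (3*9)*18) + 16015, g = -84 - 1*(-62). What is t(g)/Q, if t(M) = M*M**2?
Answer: -10648/19343 ≈ -0.55048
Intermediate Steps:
g = -22 (g = -84 + 62 = -22)
t(M) = M**3
Q = 19343 (Q = (2842 + 27*18) + 16015 = (2842 + 486) + 16015 = 3328 + 16015 = 19343)
t(g)/Q = (-22)**3/19343 = -10648*1/19343 = -10648/19343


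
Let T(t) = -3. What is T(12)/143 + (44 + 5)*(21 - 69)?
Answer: -336339/143 ≈ -2352.0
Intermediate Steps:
T(12)/143 + (44 + 5)*(21 - 69) = -3/143 + (44 + 5)*(21 - 69) = (1/143)*(-3) + 49*(-48) = -3/143 - 2352 = -336339/143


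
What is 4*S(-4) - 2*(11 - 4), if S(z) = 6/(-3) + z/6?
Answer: -74/3 ≈ -24.667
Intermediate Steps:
S(z) = -2 + z/6 (S(z) = 6*(-1/3) + z*(1/6) = -2 + z/6)
4*S(-4) - 2*(11 - 4) = 4*(-2 + (1/6)*(-4)) - 2*(11 - 4) = 4*(-2 - 2/3) - 2*7 = 4*(-8/3) - 14 = -32/3 - 14 = -74/3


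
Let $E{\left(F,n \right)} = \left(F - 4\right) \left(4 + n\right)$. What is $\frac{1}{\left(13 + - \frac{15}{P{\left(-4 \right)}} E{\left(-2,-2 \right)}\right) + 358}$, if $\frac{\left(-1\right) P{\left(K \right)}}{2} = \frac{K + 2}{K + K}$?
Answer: $\frac{1}{11} \approx 0.090909$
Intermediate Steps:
$P{\left(K \right)} = - \frac{2 + K}{K}$ ($P{\left(K \right)} = - 2 \frac{K + 2}{K + K} = - 2 \frac{2 + K}{2 K} = - \frac{2 + K}{K}$)
$E{\left(F,n \right)} = \left(-4 + F\right) \left(4 + n\right)$
$\frac{1}{\left(13 + - \frac{15}{P{\left(-4 \right)}} E{\left(-2,-2 \right)}\right) + 358} = \frac{1}{\left(13 + - \frac{15}{\frac{1}{-4} \left(-2 - -4\right)} \left(-16 - -8 + 4 \left(-2\right) - -4\right)\right) + 358} = \frac{1}{\left(13 + - \frac{15}{\left(- \frac{1}{4}\right) \left(-2 + 4\right)} \left(-16 + 8 - 8 + 4\right)\right) + 358} = \frac{1}{\left(13 + - \frac{15}{\left(- \frac{1}{4}\right) 2} \left(-12\right)\right) + 358} = \frac{1}{\left(13 + - \frac{15}{- \frac{1}{2}} \left(-12\right)\right) + 358} = \frac{1}{\left(13 + \left(-15\right) \left(-2\right) \left(-12\right)\right) + 358} = \frac{1}{\left(13 + 30 \left(-12\right)\right) + 358} = \frac{1}{\left(13 - 360\right) + 358} = \frac{1}{-347 + 358} = \frac{1}{11}$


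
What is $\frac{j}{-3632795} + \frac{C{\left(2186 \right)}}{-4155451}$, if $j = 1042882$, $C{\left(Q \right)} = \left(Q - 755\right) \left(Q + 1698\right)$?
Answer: $- \frac{24524734190962}{15095901615545} \approx -1.6246$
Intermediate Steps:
$C{\left(Q \right)} = \left(-755 + Q\right) \left(1698 + Q\right)$
$\frac{j}{-3632795} + \frac{C{\left(2186 \right)}}{-4155451} = \frac{1042882}{-3632795} + \frac{-1281990 + 2186^{2} + 943 \cdot 2186}{-4155451} = 1042882 \left(- \frac{1}{3632795}\right) + \left(-1281990 + 4778596 + 2061398\right) \left(- \frac{1}{4155451}\right) = - \frac{1042882}{3632795} + 5558004 \left(- \frac{1}{4155451}\right) = - \frac{1042882}{3632795} - \frac{5558004}{4155451} = - \frac{24524734190962}{15095901615545}$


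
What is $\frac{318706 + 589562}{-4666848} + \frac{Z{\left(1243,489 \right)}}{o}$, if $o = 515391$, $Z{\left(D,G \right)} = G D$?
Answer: $\frac{65792307403}{66812540488} \approx 0.98473$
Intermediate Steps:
$Z{\left(D,G \right)} = D G$
$\frac{318706 + 589562}{-4666848} + \frac{Z{\left(1243,489 \right)}}{o} = \frac{318706 + 589562}{-4666848} + \frac{1243 \cdot 489}{515391} = 908268 \left(- \frac{1}{4666848}\right) + 607827 \cdot \frac{1}{515391} = - \frac{75689}{388904} + \frac{202609}{171797} = \frac{65792307403}{66812540488}$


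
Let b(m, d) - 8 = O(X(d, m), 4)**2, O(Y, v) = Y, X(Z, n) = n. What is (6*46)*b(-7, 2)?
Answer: 15732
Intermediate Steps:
b(m, d) = 8 + m**2
(6*46)*b(-7, 2) = (6*46)*(8 + (-7)**2) = 276*(8 + 49) = 276*57 = 15732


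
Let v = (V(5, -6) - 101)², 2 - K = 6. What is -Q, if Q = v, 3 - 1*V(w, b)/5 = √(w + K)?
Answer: -8281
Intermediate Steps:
K = -4 (K = 2 - 1*6 = 2 - 6 = -4)
V(w, b) = 15 - 5*√(-4 + w) (V(w, b) = 15 - 5*√(w - 4) = 15 - 5*√(-4 + w))
v = 8281 (v = ((15 - 5*√(-4 + 5)) - 101)² = ((15 - 5*√1) - 101)² = ((15 - 5*1) - 101)² = ((15 - 5) - 101)² = (10 - 101)² = (-91)² = 8281)
Q = 8281
-Q = -1*8281 = -8281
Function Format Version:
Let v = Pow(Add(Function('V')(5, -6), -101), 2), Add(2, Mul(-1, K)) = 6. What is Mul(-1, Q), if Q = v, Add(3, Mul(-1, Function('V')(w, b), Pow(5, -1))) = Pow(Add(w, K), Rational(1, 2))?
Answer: -8281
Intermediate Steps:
K = -4 (K = Add(2, Mul(-1, 6)) = Add(2, -6) = -4)
Function('V')(w, b) = Add(15, Mul(-5, Pow(Add(-4, w), Rational(1, 2)))) (Function('V')(w, b) = Add(15, Mul(-5, Pow(Add(w, -4), Rational(1, 2)))) = Add(15, Mul(-5, Pow(Add(-4, w), Rational(1, 2)))))
v = 8281 (v = Pow(Add(Add(15, Mul(-5, Pow(Add(-4, 5), Rational(1, 2)))), -101), 2) = Pow(Add(Add(15, Mul(-5, Pow(1, Rational(1, 2)))), -101), 2) = Pow(Add(Add(15, Mul(-5, 1)), -101), 2) = Pow(Add(Add(15, -5), -101), 2) = Pow(Add(10, -101), 2) = Pow(-91, 2) = 8281)
Q = 8281
Mul(-1, Q) = Mul(-1, 8281) = -8281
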